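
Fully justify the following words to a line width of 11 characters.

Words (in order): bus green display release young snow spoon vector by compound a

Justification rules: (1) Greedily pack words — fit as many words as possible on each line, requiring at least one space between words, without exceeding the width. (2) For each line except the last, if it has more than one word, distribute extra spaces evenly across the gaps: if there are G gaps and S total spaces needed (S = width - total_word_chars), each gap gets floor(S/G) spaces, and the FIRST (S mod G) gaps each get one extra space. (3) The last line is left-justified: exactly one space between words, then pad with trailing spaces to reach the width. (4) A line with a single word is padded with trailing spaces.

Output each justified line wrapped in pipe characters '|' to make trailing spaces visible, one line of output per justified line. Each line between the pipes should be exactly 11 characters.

Answer: |bus   green|
|display    |
|release    |
|young  snow|
|spoon      |
|vector   by|
|compound a |

Derivation:
Line 1: ['bus', 'green'] (min_width=9, slack=2)
Line 2: ['display'] (min_width=7, slack=4)
Line 3: ['release'] (min_width=7, slack=4)
Line 4: ['young', 'snow'] (min_width=10, slack=1)
Line 5: ['spoon'] (min_width=5, slack=6)
Line 6: ['vector', 'by'] (min_width=9, slack=2)
Line 7: ['compound', 'a'] (min_width=10, slack=1)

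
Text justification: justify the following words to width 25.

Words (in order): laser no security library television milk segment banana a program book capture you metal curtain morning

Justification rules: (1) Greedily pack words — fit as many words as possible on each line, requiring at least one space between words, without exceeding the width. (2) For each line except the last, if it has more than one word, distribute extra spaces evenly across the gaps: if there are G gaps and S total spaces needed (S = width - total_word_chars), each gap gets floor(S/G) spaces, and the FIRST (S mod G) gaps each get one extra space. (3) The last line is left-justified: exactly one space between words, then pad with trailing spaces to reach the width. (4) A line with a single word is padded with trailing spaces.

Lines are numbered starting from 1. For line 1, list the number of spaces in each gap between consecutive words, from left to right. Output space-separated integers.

Line 1: ['laser', 'no', 'security', 'library'] (min_width=25, slack=0)
Line 2: ['television', 'milk', 'segment'] (min_width=23, slack=2)
Line 3: ['banana', 'a', 'program', 'book'] (min_width=21, slack=4)
Line 4: ['capture', 'you', 'metal', 'curtain'] (min_width=25, slack=0)
Line 5: ['morning'] (min_width=7, slack=18)

Answer: 1 1 1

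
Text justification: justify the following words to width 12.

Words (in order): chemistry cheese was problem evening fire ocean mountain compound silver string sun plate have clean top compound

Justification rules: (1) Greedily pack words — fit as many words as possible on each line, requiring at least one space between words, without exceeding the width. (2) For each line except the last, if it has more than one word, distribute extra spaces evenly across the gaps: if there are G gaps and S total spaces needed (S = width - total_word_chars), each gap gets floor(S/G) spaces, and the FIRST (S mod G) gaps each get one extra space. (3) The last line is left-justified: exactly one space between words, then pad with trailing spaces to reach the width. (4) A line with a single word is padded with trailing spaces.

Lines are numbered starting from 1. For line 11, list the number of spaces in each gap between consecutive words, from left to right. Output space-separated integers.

Answer: 4

Derivation:
Line 1: ['chemistry'] (min_width=9, slack=3)
Line 2: ['cheese', 'was'] (min_width=10, slack=2)
Line 3: ['problem'] (min_width=7, slack=5)
Line 4: ['evening', 'fire'] (min_width=12, slack=0)
Line 5: ['ocean'] (min_width=5, slack=7)
Line 6: ['mountain'] (min_width=8, slack=4)
Line 7: ['compound'] (min_width=8, slack=4)
Line 8: ['silver'] (min_width=6, slack=6)
Line 9: ['string', 'sun'] (min_width=10, slack=2)
Line 10: ['plate', 'have'] (min_width=10, slack=2)
Line 11: ['clean', 'top'] (min_width=9, slack=3)
Line 12: ['compound'] (min_width=8, slack=4)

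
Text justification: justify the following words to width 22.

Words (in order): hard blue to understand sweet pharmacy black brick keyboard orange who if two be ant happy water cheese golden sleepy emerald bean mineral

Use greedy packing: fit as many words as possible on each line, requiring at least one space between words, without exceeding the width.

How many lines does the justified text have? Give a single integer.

Answer: 7

Derivation:
Line 1: ['hard', 'blue', 'to'] (min_width=12, slack=10)
Line 2: ['understand', 'sweet'] (min_width=16, slack=6)
Line 3: ['pharmacy', 'black', 'brick'] (min_width=20, slack=2)
Line 4: ['keyboard', 'orange', 'who', 'if'] (min_width=22, slack=0)
Line 5: ['two', 'be', 'ant', 'happy', 'water'] (min_width=22, slack=0)
Line 6: ['cheese', 'golden', 'sleepy'] (min_width=20, slack=2)
Line 7: ['emerald', 'bean', 'mineral'] (min_width=20, slack=2)
Total lines: 7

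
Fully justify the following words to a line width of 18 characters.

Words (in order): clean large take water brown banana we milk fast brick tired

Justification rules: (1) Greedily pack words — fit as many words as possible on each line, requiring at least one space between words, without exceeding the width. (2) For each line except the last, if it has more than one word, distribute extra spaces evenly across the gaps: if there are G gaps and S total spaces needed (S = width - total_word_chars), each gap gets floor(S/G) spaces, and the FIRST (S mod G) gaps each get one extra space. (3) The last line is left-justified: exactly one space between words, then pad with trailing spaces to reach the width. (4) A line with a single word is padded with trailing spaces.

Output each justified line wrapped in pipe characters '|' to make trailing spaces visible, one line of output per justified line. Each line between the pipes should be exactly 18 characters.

Line 1: ['clean', 'large', 'take'] (min_width=16, slack=2)
Line 2: ['water', 'brown', 'banana'] (min_width=18, slack=0)
Line 3: ['we', 'milk', 'fast', 'brick'] (min_width=18, slack=0)
Line 4: ['tired'] (min_width=5, slack=13)

Answer: |clean  large  take|
|water brown banana|
|we milk fast brick|
|tired             |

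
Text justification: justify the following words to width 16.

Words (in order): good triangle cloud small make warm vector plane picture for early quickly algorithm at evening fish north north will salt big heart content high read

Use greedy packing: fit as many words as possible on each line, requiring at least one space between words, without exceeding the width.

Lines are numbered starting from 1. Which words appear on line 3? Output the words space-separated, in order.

Answer: warm vector

Derivation:
Line 1: ['good', 'triangle'] (min_width=13, slack=3)
Line 2: ['cloud', 'small', 'make'] (min_width=16, slack=0)
Line 3: ['warm', 'vector'] (min_width=11, slack=5)
Line 4: ['plane', 'picture'] (min_width=13, slack=3)
Line 5: ['for', 'early'] (min_width=9, slack=7)
Line 6: ['quickly'] (min_width=7, slack=9)
Line 7: ['algorithm', 'at'] (min_width=12, slack=4)
Line 8: ['evening', 'fish'] (min_width=12, slack=4)
Line 9: ['north', 'north', 'will'] (min_width=16, slack=0)
Line 10: ['salt', 'big', 'heart'] (min_width=14, slack=2)
Line 11: ['content', 'high'] (min_width=12, slack=4)
Line 12: ['read'] (min_width=4, slack=12)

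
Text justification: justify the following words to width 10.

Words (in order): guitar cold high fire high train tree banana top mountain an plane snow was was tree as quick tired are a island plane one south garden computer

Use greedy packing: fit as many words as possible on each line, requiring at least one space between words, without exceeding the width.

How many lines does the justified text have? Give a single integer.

Answer: 16

Derivation:
Line 1: ['guitar'] (min_width=6, slack=4)
Line 2: ['cold', 'high'] (min_width=9, slack=1)
Line 3: ['fire', 'high'] (min_width=9, slack=1)
Line 4: ['train', 'tree'] (min_width=10, slack=0)
Line 5: ['banana', 'top'] (min_width=10, slack=0)
Line 6: ['mountain'] (min_width=8, slack=2)
Line 7: ['an', 'plane'] (min_width=8, slack=2)
Line 8: ['snow', 'was'] (min_width=8, slack=2)
Line 9: ['was', 'tree'] (min_width=8, slack=2)
Line 10: ['as', 'quick'] (min_width=8, slack=2)
Line 11: ['tired', 'are'] (min_width=9, slack=1)
Line 12: ['a', 'island'] (min_width=8, slack=2)
Line 13: ['plane', 'one'] (min_width=9, slack=1)
Line 14: ['south'] (min_width=5, slack=5)
Line 15: ['garden'] (min_width=6, slack=4)
Line 16: ['computer'] (min_width=8, slack=2)
Total lines: 16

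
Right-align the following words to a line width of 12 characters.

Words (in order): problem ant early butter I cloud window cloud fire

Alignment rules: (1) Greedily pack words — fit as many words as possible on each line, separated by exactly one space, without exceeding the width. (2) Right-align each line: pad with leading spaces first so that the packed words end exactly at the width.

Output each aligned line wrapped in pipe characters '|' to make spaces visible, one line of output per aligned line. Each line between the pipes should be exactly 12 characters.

Answer: | problem ant|
|early butter|
|     I cloud|
|window cloud|
|        fire|

Derivation:
Line 1: ['problem', 'ant'] (min_width=11, slack=1)
Line 2: ['early', 'butter'] (min_width=12, slack=0)
Line 3: ['I', 'cloud'] (min_width=7, slack=5)
Line 4: ['window', 'cloud'] (min_width=12, slack=0)
Line 5: ['fire'] (min_width=4, slack=8)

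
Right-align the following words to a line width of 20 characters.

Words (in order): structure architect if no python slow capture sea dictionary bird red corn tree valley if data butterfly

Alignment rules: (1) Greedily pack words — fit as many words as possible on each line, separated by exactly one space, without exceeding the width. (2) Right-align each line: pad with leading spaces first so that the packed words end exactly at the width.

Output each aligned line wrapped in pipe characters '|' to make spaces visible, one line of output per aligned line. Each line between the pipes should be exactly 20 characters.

Line 1: ['structure', 'architect'] (min_width=19, slack=1)
Line 2: ['if', 'no', 'python', 'slow'] (min_width=17, slack=3)
Line 3: ['capture', 'sea'] (min_width=11, slack=9)
Line 4: ['dictionary', 'bird', 'red'] (min_width=19, slack=1)
Line 5: ['corn', 'tree', 'valley', 'if'] (min_width=19, slack=1)
Line 6: ['data', 'butterfly'] (min_width=14, slack=6)

Answer: | structure architect|
|   if no python slow|
|         capture sea|
| dictionary bird red|
| corn tree valley if|
|      data butterfly|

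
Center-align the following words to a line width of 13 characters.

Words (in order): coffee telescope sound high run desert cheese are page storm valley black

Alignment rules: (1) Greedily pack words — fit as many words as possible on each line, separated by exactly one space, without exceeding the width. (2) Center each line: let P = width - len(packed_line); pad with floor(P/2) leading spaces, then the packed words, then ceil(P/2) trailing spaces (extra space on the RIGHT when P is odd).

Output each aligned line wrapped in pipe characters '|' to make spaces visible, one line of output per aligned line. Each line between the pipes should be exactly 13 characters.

Answer: |   coffee    |
|  telescope  |
| sound high  |
| run desert  |
| cheese are  |
| page storm  |
|valley black |

Derivation:
Line 1: ['coffee'] (min_width=6, slack=7)
Line 2: ['telescope'] (min_width=9, slack=4)
Line 3: ['sound', 'high'] (min_width=10, slack=3)
Line 4: ['run', 'desert'] (min_width=10, slack=3)
Line 5: ['cheese', 'are'] (min_width=10, slack=3)
Line 6: ['page', 'storm'] (min_width=10, slack=3)
Line 7: ['valley', 'black'] (min_width=12, slack=1)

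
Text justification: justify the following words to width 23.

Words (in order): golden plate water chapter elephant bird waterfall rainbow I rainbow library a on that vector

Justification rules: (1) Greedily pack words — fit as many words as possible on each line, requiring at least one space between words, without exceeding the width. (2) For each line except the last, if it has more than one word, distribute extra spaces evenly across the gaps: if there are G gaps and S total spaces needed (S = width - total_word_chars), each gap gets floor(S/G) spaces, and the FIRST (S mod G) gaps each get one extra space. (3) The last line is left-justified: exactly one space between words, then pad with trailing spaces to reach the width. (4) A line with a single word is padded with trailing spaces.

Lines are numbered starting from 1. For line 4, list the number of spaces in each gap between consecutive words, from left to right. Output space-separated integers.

Answer: 2 2 2

Derivation:
Line 1: ['golden', 'plate', 'water'] (min_width=18, slack=5)
Line 2: ['chapter', 'elephant', 'bird'] (min_width=21, slack=2)
Line 3: ['waterfall', 'rainbow', 'I'] (min_width=19, slack=4)
Line 4: ['rainbow', 'library', 'a', 'on'] (min_width=20, slack=3)
Line 5: ['that', 'vector'] (min_width=11, slack=12)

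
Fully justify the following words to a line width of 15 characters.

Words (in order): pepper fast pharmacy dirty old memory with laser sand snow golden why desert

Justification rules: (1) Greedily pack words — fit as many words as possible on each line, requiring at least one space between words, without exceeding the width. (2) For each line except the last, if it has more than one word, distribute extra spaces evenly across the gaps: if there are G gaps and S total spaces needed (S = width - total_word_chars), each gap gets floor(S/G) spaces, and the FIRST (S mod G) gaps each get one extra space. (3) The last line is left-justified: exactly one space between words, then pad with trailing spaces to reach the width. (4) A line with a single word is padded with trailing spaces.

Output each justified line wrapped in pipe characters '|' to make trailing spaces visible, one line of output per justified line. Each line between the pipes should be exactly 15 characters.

Answer: |pepper     fast|
|pharmacy  dirty|
|old memory with|
|laser sand snow|
|golden      why|
|desert         |

Derivation:
Line 1: ['pepper', 'fast'] (min_width=11, slack=4)
Line 2: ['pharmacy', 'dirty'] (min_width=14, slack=1)
Line 3: ['old', 'memory', 'with'] (min_width=15, slack=0)
Line 4: ['laser', 'sand', 'snow'] (min_width=15, slack=0)
Line 5: ['golden', 'why'] (min_width=10, slack=5)
Line 6: ['desert'] (min_width=6, slack=9)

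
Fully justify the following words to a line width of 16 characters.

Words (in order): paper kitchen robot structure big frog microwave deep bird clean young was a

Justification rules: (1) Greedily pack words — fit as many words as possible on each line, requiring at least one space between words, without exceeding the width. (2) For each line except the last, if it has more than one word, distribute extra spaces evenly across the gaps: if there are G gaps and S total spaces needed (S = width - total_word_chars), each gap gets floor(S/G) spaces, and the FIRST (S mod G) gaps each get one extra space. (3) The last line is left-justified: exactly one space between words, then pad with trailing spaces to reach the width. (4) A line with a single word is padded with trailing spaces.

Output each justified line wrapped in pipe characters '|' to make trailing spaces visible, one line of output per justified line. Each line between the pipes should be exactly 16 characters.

Line 1: ['paper', 'kitchen'] (min_width=13, slack=3)
Line 2: ['robot', 'structure'] (min_width=15, slack=1)
Line 3: ['big', 'frog'] (min_width=8, slack=8)
Line 4: ['microwave', 'deep'] (min_width=14, slack=2)
Line 5: ['bird', 'clean', 'young'] (min_width=16, slack=0)
Line 6: ['was', 'a'] (min_width=5, slack=11)

Answer: |paper    kitchen|
|robot  structure|
|big         frog|
|microwave   deep|
|bird clean young|
|was a           |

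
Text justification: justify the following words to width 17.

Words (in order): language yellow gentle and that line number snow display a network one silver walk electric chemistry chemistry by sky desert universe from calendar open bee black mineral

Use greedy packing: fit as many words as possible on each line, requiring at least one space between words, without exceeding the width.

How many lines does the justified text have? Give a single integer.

Line 1: ['language', 'yellow'] (min_width=15, slack=2)
Line 2: ['gentle', 'and', 'that'] (min_width=15, slack=2)
Line 3: ['line', 'number', 'snow'] (min_width=16, slack=1)
Line 4: ['display', 'a', 'network'] (min_width=17, slack=0)
Line 5: ['one', 'silver', 'walk'] (min_width=15, slack=2)
Line 6: ['electric'] (min_width=8, slack=9)
Line 7: ['chemistry'] (min_width=9, slack=8)
Line 8: ['chemistry', 'by', 'sky'] (min_width=16, slack=1)
Line 9: ['desert', 'universe'] (min_width=15, slack=2)
Line 10: ['from', 'calendar'] (min_width=13, slack=4)
Line 11: ['open', 'bee', 'black'] (min_width=14, slack=3)
Line 12: ['mineral'] (min_width=7, slack=10)
Total lines: 12

Answer: 12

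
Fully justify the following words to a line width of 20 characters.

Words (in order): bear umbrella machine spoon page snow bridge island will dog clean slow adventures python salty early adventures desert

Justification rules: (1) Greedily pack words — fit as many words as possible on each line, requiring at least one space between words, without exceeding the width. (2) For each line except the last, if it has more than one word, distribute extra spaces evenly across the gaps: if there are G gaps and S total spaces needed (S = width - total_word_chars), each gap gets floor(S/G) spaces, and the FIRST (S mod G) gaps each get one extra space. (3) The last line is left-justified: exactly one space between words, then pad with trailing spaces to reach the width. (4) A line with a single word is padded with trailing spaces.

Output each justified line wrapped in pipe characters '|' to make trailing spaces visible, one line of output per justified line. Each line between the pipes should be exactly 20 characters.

Line 1: ['bear', 'umbrella'] (min_width=13, slack=7)
Line 2: ['machine', 'spoon', 'page'] (min_width=18, slack=2)
Line 3: ['snow', 'bridge', 'island'] (min_width=18, slack=2)
Line 4: ['will', 'dog', 'clean', 'slow'] (min_width=19, slack=1)
Line 5: ['adventures', 'python'] (min_width=17, slack=3)
Line 6: ['salty', 'early'] (min_width=11, slack=9)
Line 7: ['adventures', 'desert'] (min_width=17, slack=3)

Answer: |bear        umbrella|
|machine  spoon  page|
|snow  bridge  island|
|will  dog clean slow|
|adventures    python|
|salty          early|
|adventures desert   |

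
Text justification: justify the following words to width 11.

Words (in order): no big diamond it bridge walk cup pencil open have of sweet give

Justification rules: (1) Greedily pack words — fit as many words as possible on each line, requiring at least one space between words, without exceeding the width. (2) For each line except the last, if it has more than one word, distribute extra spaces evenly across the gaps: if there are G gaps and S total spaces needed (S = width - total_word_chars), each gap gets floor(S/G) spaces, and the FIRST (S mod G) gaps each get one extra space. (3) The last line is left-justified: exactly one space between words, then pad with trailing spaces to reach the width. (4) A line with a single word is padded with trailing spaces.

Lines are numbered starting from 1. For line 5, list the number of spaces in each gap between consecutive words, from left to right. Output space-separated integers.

Answer: 3

Derivation:
Line 1: ['no', 'big'] (min_width=6, slack=5)
Line 2: ['diamond', 'it'] (min_width=10, slack=1)
Line 3: ['bridge', 'walk'] (min_width=11, slack=0)
Line 4: ['cup', 'pencil'] (min_width=10, slack=1)
Line 5: ['open', 'have'] (min_width=9, slack=2)
Line 6: ['of', 'sweet'] (min_width=8, slack=3)
Line 7: ['give'] (min_width=4, slack=7)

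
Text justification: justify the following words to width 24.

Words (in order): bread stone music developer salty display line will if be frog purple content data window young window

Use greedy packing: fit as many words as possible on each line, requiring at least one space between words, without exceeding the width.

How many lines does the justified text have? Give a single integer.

Line 1: ['bread', 'stone', 'music'] (min_width=17, slack=7)
Line 2: ['developer', 'salty', 'display'] (min_width=23, slack=1)
Line 3: ['line', 'will', 'if', 'be', 'frog'] (min_width=20, slack=4)
Line 4: ['purple', 'content', 'data'] (min_width=19, slack=5)
Line 5: ['window', 'young', 'window'] (min_width=19, slack=5)
Total lines: 5

Answer: 5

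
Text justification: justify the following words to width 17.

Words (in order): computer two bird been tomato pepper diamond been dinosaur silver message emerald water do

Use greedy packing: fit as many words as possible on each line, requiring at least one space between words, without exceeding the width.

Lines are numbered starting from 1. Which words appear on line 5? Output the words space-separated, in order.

Line 1: ['computer', 'two', 'bird'] (min_width=17, slack=0)
Line 2: ['been', 'tomato'] (min_width=11, slack=6)
Line 3: ['pepper', 'diamond'] (min_width=14, slack=3)
Line 4: ['been', 'dinosaur'] (min_width=13, slack=4)
Line 5: ['silver', 'message'] (min_width=14, slack=3)
Line 6: ['emerald', 'water', 'do'] (min_width=16, slack=1)

Answer: silver message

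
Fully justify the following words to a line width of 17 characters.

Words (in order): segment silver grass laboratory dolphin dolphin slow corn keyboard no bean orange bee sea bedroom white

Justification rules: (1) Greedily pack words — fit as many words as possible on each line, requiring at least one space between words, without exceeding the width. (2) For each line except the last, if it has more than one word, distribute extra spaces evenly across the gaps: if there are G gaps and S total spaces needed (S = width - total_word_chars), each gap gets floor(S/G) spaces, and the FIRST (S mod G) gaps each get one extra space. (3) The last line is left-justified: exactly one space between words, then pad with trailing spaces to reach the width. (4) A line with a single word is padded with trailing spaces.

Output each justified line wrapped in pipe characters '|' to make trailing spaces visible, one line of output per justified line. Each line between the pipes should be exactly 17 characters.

Line 1: ['segment', 'silver'] (min_width=14, slack=3)
Line 2: ['grass', 'laboratory'] (min_width=16, slack=1)
Line 3: ['dolphin', 'dolphin'] (min_width=15, slack=2)
Line 4: ['slow', 'corn'] (min_width=9, slack=8)
Line 5: ['keyboard', 'no', 'bean'] (min_width=16, slack=1)
Line 6: ['orange', 'bee', 'sea'] (min_width=14, slack=3)
Line 7: ['bedroom', 'white'] (min_width=13, slack=4)

Answer: |segment    silver|
|grass  laboratory|
|dolphin   dolphin|
|slow         corn|
|keyboard  no bean|
|orange   bee  sea|
|bedroom white    |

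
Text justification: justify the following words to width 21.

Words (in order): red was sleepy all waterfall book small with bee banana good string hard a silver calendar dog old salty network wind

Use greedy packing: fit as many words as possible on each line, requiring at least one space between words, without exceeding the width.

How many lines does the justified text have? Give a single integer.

Line 1: ['red', 'was', 'sleepy', 'all'] (min_width=18, slack=3)
Line 2: ['waterfall', 'book', 'small'] (min_width=20, slack=1)
Line 3: ['with', 'bee', 'banana', 'good'] (min_width=20, slack=1)
Line 4: ['string', 'hard', 'a', 'silver'] (min_width=20, slack=1)
Line 5: ['calendar', 'dog', 'old'] (min_width=16, slack=5)
Line 6: ['salty', 'network', 'wind'] (min_width=18, slack=3)
Total lines: 6

Answer: 6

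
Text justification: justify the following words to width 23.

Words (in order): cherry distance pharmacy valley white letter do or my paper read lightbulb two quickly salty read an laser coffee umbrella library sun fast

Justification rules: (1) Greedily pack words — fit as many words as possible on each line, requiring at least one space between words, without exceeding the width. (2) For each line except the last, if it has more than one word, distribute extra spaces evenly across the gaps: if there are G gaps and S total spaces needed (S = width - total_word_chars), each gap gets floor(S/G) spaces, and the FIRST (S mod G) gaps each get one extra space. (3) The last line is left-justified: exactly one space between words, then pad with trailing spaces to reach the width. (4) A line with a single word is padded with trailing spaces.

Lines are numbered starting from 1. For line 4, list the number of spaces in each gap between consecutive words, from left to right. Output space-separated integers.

Answer: 4 3

Derivation:
Line 1: ['cherry', 'distance'] (min_width=15, slack=8)
Line 2: ['pharmacy', 'valley', 'white'] (min_width=21, slack=2)
Line 3: ['letter', 'do', 'or', 'my', 'paper'] (min_width=21, slack=2)
Line 4: ['read', 'lightbulb', 'two'] (min_width=18, slack=5)
Line 5: ['quickly', 'salty', 'read', 'an'] (min_width=21, slack=2)
Line 6: ['laser', 'coffee', 'umbrella'] (min_width=21, slack=2)
Line 7: ['library', 'sun', 'fast'] (min_width=16, slack=7)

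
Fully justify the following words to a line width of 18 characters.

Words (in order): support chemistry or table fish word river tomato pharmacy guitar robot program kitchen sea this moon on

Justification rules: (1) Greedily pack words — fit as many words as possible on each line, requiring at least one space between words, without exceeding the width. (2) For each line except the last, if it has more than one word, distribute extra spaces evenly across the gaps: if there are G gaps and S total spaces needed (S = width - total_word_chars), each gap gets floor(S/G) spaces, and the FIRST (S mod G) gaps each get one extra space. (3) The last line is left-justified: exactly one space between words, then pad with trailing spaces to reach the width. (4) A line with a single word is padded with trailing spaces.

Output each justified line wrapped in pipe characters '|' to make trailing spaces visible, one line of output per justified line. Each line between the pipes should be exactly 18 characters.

Line 1: ['support', 'chemistry'] (min_width=17, slack=1)
Line 2: ['or', 'table', 'fish', 'word'] (min_width=18, slack=0)
Line 3: ['river', 'tomato'] (min_width=12, slack=6)
Line 4: ['pharmacy', 'guitar'] (min_width=15, slack=3)
Line 5: ['robot', 'program'] (min_width=13, slack=5)
Line 6: ['kitchen', 'sea', 'this'] (min_width=16, slack=2)
Line 7: ['moon', 'on'] (min_width=7, slack=11)

Answer: |support  chemistry|
|or table fish word|
|river       tomato|
|pharmacy    guitar|
|robot      program|
|kitchen  sea  this|
|moon on           |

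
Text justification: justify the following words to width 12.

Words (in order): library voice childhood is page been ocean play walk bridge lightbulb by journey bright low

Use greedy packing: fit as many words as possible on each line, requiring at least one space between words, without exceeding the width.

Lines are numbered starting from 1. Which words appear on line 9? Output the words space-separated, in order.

Answer: bright low

Derivation:
Line 1: ['library'] (min_width=7, slack=5)
Line 2: ['voice'] (min_width=5, slack=7)
Line 3: ['childhood', 'is'] (min_width=12, slack=0)
Line 4: ['page', 'been'] (min_width=9, slack=3)
Line 5: ['ocean', 'play'] (min_width=10, slack=2)
Line 6: ['walk', 'bridge'] (min_width=11, slack=1)
Line 7: ['lightbulb', 'by'] (min_width=12, slack=0)
Line 8: ['journey'] (min_width=7, slack=5)
Line 9: ['bright', 'low'] (min_width=10, slack=2)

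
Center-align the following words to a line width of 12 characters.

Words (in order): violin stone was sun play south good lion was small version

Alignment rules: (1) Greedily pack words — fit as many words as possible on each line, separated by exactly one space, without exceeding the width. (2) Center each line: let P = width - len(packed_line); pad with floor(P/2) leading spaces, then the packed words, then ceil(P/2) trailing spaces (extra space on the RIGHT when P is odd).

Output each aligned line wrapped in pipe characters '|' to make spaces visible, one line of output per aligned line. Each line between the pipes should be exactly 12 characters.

Line 1: ['violin', 'stone'] (min_width=12, slack=0)
Line 2: ['was', 'sun', 'play'] (min_width=12, slack=0)
Line 3: ['south', 'good'] (min_width=10, slack=2)
Line 4: ['lion', 'was'] (min_width=8, slack=4)
Line 5: ['small'] (min_width=5, slack=7)
Line 6: ['version'] (min_width=7, slack=5)

Answer: |violin stone|
|was sun play|
| south good |
|  lion was  |
|   small    |
|  version   |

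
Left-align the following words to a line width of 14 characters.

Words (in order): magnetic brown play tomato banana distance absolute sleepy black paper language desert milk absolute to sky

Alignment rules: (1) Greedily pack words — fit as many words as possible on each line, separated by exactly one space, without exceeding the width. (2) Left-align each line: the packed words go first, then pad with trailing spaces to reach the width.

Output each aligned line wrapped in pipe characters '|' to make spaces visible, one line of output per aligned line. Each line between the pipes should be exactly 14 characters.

Answer: |magnetic brown|
|play tomato   |
|banana        |
|distance      |
|absolute      |
|sleepy black  |
|paper language|
|desert milk   |
|absolute to   |
|sky           |

Derivation:
Line 1: ['magnetic', 'brown'] (min_width=14, slack=0)
Line 2: ['play', 'tomato'] (min_width=11, slack=3)
Line 3: ['banana'] (min_width=6, slack=8)
Line 4: ['distance'] (min_width=8, slack=6)
Line 5: ['absolute'] (min_width=8, slack=6)
Line 6: ['sleepy', 'black'] (min_width=12, slack=2)
Line 7: ['paper', 'language'] (min_width=14, slack=0)
Line 8: ['desert', 'milk'] (min_width=11, slack=3)
Line 9: ['absolute', 'to'] (min_width=11, slack=3)
Line 10: ['sky'] (min_width=3, slack=11)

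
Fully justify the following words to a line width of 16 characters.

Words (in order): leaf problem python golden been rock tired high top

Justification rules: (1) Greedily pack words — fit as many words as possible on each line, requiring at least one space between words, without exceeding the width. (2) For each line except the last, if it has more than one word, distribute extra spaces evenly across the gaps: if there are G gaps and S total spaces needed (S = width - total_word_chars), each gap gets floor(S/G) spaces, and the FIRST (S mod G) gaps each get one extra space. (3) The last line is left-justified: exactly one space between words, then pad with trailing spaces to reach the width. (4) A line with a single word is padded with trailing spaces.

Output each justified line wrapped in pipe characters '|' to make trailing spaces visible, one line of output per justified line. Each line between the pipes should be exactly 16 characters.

Line 1: ['leaf', 'problem'] (min_width=12, slack=4)
Line 2: ['python', 'golden'] (min_width=13, slack=3)
Line 3: ['been', 'rock', 'tired'] (min_width=15, slack=1)
Line 4: ['high', 'top'] (min_width=8, slack=8)

Answer: |leaf     problem|
|python    golden|
|been  rock tired|
|high top        |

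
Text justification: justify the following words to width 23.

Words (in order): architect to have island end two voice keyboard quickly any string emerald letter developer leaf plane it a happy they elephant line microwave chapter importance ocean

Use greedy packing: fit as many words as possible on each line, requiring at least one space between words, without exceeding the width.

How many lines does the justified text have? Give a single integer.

Line 1: ['architect', 'to', 'have'] (min_width=17, slack=6)
Line 2: ['island', 'end', 'two', 'voice'] (min_width=20, slack=3)
Line 3: ['keyboard', 'quickly', 'any'] (min_width=20, slack=3)
Line 4: ['string', 'emerald', 'letter'] (min_width=21, slack=2)
Line 5: ['developer', 'leaf', 'plane', 'it'] (min_width=23, slack=0)
Line 6: ['a', 'happy', 'they', 'elephant'] (min_width=21, slack=2)
Line 7: ['line', 'microwave', 'chapter'] (min_width=22, slack=1)
Line 8: ['importance', 'ocean'] (min_width=16, slack=7)
Total lines: 8

Answer: 8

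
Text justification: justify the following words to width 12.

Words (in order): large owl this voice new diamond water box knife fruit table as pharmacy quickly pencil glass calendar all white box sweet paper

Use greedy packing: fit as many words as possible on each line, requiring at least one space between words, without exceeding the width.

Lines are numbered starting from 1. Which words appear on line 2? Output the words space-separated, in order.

Line 1: ['large', 'owl'] (min_width=9, slack=3)
Line 2: ['this', 'voice'] (min_width=10, slack=2)
Line 3: ['new', 'diamond'] (min_width=11, slack=1)
Line 4: ['water', 'box'] (min_width=9, slack=3)
Line 5: ['knife', 'fruit'] (min_width=11, slack=1)
Line 6: ['table', 'as'] (min_width=8, slack=4)
Line 7: ['pharmacy'] (min_width=8, slack=4)
Line 8: ['quickly'] (min_width=7, slack=5)
Line 9: ['pencil', 'glass'] (min_width=12, slack=0)
Line 10: ['calendar', 'all'] (min_width=12, slack=0)
Line 11: ['white', 'box'] (min_width=9, slack=3)
Line 12: ['sweet', 'paper'] (min_width=11, slack=1)

Answer: this voice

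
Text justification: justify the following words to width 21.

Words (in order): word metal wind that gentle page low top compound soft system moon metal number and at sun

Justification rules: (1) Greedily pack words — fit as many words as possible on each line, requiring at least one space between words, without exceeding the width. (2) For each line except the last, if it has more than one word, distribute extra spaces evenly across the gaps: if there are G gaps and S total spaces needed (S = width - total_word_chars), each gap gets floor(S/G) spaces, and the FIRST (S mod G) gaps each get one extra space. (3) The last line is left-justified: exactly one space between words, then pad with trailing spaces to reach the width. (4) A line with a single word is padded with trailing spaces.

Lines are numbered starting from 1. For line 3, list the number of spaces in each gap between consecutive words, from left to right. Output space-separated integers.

Line 1: ['word', 'metal', 'wind', 'that'] (min_width=20, slack=1)
Line 2: ['gentle', 'page', 'low', 'top'] (min_width=19, slack=2)
Line 3: ['compound', 'soft', 'system'] (min_width=20, slack=1)
Line 4: ['moon', 'metal', 'number', 'and'] (min_width=21, slack=0)
Line 5: ['at', 'sun'] (min_width=6, slack=15)

Answer: 2 1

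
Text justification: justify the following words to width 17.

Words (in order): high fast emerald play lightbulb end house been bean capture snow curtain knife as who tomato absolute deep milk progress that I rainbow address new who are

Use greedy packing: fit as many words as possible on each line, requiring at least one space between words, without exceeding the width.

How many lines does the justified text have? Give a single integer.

Answer: 11

Derivation:
Line 1: ['high', 'fast', 'emerald'] (min_width=17, slack=0)
Line 2: ['play', 'lightbulb'] (min_width=14, slack=3)
Line 3: ['end', 'house', 'been'] (min_width=14, slack=3)
Line 4: ['bean', 'capture', 'snow'] (min_width=17, slack=0)
Line 5: ['curtain', 'knife', 'as'] (min_width=16, slack=1)
Line 6: ['who', 'tomato'] (min_width=10, slack=7)
Line 7: ['absolute', 'deep'] (min_width=13, slack=4)
Line 8: ['milk', 'progress'] (min_width=13, slack=4)
Line 9: ['that', 'I', 'rainbow'] (min_width=14, slack=3)
Line 10: ['address', 'new', 'who'] (min_width=15, slack=2)
Line 11: ['are'] (min_width=3, slack=14)
Total lines: 11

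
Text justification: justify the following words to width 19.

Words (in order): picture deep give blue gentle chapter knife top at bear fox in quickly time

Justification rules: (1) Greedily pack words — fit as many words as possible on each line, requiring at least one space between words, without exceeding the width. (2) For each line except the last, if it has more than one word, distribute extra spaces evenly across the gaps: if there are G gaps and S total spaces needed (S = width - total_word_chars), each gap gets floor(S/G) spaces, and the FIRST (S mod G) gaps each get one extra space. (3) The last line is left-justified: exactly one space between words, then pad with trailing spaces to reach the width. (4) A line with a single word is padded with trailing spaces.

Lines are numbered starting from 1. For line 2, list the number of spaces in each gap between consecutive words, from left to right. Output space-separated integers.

Line 1: ['picture', 'deep', 'give'] (min_width=17, slack=2)
Line 2: ['blue', 'gentle', 'chapter'] (min_width=19, slack=0)
Line 3: ['knife', 'top', 'at', 'bear'] (min_width=17, slack=2)
Line 4: ['fox', 'in', 'quickly', 'time'] (min_width=19, slack=0)

Answer: 1 1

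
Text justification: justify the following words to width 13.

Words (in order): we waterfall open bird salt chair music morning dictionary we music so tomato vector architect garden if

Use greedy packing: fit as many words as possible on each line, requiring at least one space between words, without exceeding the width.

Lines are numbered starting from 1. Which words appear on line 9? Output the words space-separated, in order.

Answer: garden if

Derivation:
Line 1: ['we', 'waterfall'] (min_width=12, slack=1)
Line 2: ['open', 'bird'] (min_width=9, slack=4)
Line 3: ['salt', 'chair'] (min_width=10, slack=3)
Line 4: ['music', 'morning'] (min_width=13, slack=0)
Line 5: ['dictionary', 'we'] (min_width=13, slack=0)
Line 6: ['music', 'so'] (min_width=8, slack=5)
Line 7: ['tomato', 'vector'] (min_width=13, slack=0)
Line 8: ['architect'] (min_width=9, slack=4)
Line 9: ['garden', 'if'] (min_width=9, slack=4)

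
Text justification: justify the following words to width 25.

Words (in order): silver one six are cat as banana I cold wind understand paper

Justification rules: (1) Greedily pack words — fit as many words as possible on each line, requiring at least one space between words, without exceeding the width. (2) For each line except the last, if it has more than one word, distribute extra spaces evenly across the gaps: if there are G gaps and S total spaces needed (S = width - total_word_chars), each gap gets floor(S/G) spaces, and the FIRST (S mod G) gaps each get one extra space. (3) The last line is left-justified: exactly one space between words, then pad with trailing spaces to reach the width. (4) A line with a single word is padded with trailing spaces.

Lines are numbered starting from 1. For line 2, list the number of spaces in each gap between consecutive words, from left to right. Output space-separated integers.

Answer: 4 3 3

Derivation:
Line 1: ['silver', 'one', 'six', 'are', 'cat', 'as'] (min_width=25, slack=0)
Line 2: ['banana', 'I', 'cold', 'wind'] (min_width=18, slack=7)
Line 3: ['understand', 'paper'] (min_width=16, slack=9)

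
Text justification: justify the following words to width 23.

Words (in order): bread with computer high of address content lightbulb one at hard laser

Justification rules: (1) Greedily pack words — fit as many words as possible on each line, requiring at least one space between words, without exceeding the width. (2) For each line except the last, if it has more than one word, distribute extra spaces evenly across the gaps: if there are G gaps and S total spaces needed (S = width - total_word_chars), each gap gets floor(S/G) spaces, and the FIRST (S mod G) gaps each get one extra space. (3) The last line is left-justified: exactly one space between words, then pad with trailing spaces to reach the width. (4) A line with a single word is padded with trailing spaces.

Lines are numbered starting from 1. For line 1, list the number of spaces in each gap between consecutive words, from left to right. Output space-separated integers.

Answer: 3 3

Derivation:
Line 1: ['bread', 'with', 'computer'] (min_width=19, slack=4)
Line 2: ['high', 'of', 'address', 'content'] (min_width=23, slack=0)
Line 3: ['lightbulb', 'one', 'at', 'hard'] (min_width=21, slack=2)
Line 4: ['laser'] (min_width=5, slack=18)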